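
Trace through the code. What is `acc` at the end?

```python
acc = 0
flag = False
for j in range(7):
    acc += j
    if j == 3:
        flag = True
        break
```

Let's trace through this code step by step.

Initialize: acc = 0
Initialize: flag = False
Entering loop: for j in range(7):

After execution: acc = 6
6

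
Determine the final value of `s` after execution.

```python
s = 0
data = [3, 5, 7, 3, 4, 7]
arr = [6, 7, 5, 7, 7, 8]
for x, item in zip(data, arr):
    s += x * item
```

Let's trace through this code step by step.

Initialize: s = 0
Initialize: data = [3, 5, 7, 3, 4, 7]
Initialize: arr = [6, 7, 5, 7, 7, 8]
Entering loop: for x, item in zip(data, arr):

After execution: s = 193
193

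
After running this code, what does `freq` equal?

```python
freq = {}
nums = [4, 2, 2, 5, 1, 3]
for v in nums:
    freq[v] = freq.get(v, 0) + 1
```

Let's trace through this code step by step.

Initialize: freq = {}
Initialize: nums = [4, 2, 2, 5, 1, 3]
Entering loop: for v in nums:

After execution: freq = {4: 1, 2: 2, 5: 1, 1: 1, 3: 1}
{4: 1, 2: 2, 5: 1, 1: 1, 3: 1}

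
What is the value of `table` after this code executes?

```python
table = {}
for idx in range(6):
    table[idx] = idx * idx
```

Let's trace through this code step by step.

Initialize: table = {}
Entering loop: for idx in range(6):

After execution: table = {0: 0, 1: 1, 2: 4, 3: 9, 4: 16, 5: 25}
{0: 0, 1: 1, 2: 4, 3: 9, 4: 16, 5: 25}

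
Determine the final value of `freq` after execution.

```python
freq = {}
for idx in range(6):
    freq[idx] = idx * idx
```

Let's trace through this code step by step.

Initialize: freq = {}
Entering loop: for idx in range(6):

After execution: freq = {0: 0, 1: 1, 2: 4, 3: 9, 4: 16, 5: 25}
{0: 0, 1: 1, 2: 4, 3: 9, 4: 16, 5: 25}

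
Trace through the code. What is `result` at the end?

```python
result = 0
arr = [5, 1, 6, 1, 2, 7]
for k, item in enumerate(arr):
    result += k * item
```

Let's trace through this code step by step.

Initialize: result = 0
Initialize: arr = [5, 1, 6, 1, 2, 7]
Entering loop: for k, item in enumerate(arr):

After execution: result = 59
59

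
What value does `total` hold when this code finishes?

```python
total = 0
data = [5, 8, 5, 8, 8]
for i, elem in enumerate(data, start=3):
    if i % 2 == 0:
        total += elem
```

Let's trace through this code step by step.

Initialize: total = 0
Initialize: data = [5, 8, 5, 8, 8]
Entering loop: for i, elem in enumerate(data, start=3):

After execution: total = 16
16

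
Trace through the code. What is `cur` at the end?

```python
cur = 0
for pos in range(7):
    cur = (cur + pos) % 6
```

Let's trace through this code step by step.

Initialize: cur = 0
Entering loop: for pos in range(7):

After execution: cur = 3
3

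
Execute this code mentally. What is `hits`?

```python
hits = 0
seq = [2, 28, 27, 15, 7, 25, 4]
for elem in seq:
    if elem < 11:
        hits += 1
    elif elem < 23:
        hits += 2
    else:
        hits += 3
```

Let's trace through this code step by step.

Initialize: hits = 0
Initialize: seq = [2, 28, 27, 15, 7, 25, 4]
Entering loop: for elem in seq:

After execution: hits = 14
14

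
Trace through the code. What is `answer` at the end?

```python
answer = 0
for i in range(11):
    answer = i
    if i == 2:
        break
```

Let's trace through this code step by step.

Initialize: answer = 0
Entering loop: for i in range(11):

After execution: answer = 2
2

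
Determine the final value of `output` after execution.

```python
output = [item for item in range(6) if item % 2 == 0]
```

Let's trace through this code step by step.

Initialize: output = [item for item in range(6) if item % 2 == 0]

After execution: output = [0, 2, 4]
[0, 2, 4]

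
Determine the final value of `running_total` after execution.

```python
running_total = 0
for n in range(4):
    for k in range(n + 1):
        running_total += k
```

Let's trace through this code step by step.

Initialize: running_total = 0
Entering loop: for n in range(4):

After execution: running_total = 10
10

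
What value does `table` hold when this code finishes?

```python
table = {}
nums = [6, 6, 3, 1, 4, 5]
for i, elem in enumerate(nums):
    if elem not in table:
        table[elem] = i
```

Let's trace through this code step by step.

Initialize: table = {}
Initialize: nums = [6, 6, 3, 1, 4, 5]
Entering loop: for i, elem in enumerate(nums):

After execution: table = {6: 0, 3: 2, 1: 3, 4: 4, 5: 5}
{6: 0, 3: 2, 1: 3, 4: 4, 5: 5}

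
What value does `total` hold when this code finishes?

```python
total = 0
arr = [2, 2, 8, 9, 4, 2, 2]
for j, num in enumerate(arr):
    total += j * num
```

Let's trace through this code step by step.

Initialize: total = 0
Initialize: arr = [2, 2, 8, 9, 4, 2, 2]
Entering loop: for j, num in enumerate(arr):

After execution: total = 83
83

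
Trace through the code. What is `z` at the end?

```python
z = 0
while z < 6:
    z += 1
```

Let's trace through this code step by step.

Initialize: z = 0
Entering loop: while z < 6:

After execution: z = 6
6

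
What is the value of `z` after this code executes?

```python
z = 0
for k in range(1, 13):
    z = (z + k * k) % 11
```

Let's trace through this code step by step.

Initialize: z = 0
Entering loop: for k in range(1, 13):

After execution: z = 1
1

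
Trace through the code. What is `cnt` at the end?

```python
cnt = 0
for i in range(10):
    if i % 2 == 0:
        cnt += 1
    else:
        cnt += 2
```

Let's trace through this code step by step.

Initialize: cnt = 0
Entering loop: for i in range(10):

After execution: cnt = 15
15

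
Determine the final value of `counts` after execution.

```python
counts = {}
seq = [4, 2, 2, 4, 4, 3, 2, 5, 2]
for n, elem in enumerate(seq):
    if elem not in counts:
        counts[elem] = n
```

Let's trace through this code step by step.

Initialize: counts = {}
Initialize: seq = [4, 2, 2, 4, 4, 3, 2, 5, 2]
Entering loop: for n, elem in enumerate(seq):

After execution: counts = {4: 0, 2: 1, 3: 5, 5: 7}
{4: 0, 2: 1, 3: 5, 5: 7}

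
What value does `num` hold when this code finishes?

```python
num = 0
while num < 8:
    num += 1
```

Let's trace through this code step by step.

Initialize: num = 0
Entering loop: while num < 8:

After execution: num = 8
8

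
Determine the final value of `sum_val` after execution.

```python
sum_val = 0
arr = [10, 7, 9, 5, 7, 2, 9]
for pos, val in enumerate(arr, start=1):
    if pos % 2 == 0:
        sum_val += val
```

Let's trace through this code step by step.

Initialize: sum_val = 0
Initialize: arr = [10, 7, 9, 5, 7, 2, 9]
Entering loop: for pos, val in enumerate(arr, start=1):

After execution: sum_val = 14
14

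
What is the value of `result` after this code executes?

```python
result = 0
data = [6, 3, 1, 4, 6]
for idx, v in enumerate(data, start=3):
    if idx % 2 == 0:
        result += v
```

Let's trace through this code step by step.

Initialize: result = 0
Initialize: data = [6, 3, 1, 4, 6]
Entering loop: for idx, v in enumerate(data, start=3):

After execution: result = 7
7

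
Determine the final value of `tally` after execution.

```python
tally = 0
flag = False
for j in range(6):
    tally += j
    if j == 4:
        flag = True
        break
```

Let's trace through this code step by step.

Initialize: tally = 0
Initialize: flag = False
Entering loop: for j in range(6):

After execution: tally = 10
10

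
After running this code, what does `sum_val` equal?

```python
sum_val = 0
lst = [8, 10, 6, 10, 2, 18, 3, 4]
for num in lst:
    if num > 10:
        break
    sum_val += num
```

Let's trace through this code step by step.

Initialize: sum_val = 0
Initialize: lst = [8, 10, 6, 10, 2, 18, 3, 4]
Entering loop: for num in lst:

After execution: sum_val = 36
36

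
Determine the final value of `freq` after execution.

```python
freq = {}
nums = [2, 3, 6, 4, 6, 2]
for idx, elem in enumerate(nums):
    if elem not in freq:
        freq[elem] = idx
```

Let's trace through this code step by step.

Initialize: freq = {}
Initialize: nums = [2, 3, 6, 4, 6, 2]
Entering loop: for idx, elem in enumerate(nums):

After execution: freq = {2: 0, 3: 1, 6: 2, 4: 3}
{2: 0, 3: 1, 6: 2, 4: 3}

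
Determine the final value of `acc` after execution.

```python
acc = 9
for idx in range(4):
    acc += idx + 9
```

Let's trace through this code step by step.

Initialize: acc = 9
Entering loop: for idx in range(4):

After execution: acc = 51
51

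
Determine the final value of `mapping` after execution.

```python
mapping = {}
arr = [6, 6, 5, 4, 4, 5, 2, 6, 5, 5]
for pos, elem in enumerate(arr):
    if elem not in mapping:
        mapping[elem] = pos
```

Let's trace through this code step by step.

Initialize: mapping = {}
Initialize: arr = [6, 6, 5, 4, 4, 5, 2, 6, 5, 5]
Entering loop: for pos, elem in enumerate(arr):

After execution: mapping = {6: 0, 5: 2, 4: 3, 2: 6}
{6: 0, 5: 2, 4: 3, 2: 6}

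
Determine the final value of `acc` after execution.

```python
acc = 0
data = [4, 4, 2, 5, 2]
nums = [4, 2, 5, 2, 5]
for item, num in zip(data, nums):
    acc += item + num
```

Let's trace through this code step by step.

Initialize: acc = 0
Initialize: data = [4, 4, 2, 5, 2]
Initialize: nums = [4, 2, 5, 2, 5]
Entering loop: for item, num in zip(data, nums):

After execution: acc = 35
35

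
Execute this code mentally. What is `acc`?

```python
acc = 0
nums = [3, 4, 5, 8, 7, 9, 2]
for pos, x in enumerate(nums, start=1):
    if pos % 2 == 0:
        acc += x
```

Let's trace through this code step by step.

Initialize: acc = 0
Initialize: nums = [3, 4, 5, 8, 7, 9, 2]
Entering loop: for pos, x in enumerate(nums, start=1):

After execution: acc = 21
21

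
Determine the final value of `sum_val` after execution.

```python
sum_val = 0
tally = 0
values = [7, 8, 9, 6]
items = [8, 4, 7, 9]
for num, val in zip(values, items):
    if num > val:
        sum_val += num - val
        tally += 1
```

Let's trace through this code step by step.

Initialize: sum_val = 0
Initialize: tally = 0
Initialize: values = [7, 8, 9, 6]
Initialize: items = [8, 4, 7, 9]
Entering loop: for num, val in zip(values, items):

After execution: sum_val = 6
6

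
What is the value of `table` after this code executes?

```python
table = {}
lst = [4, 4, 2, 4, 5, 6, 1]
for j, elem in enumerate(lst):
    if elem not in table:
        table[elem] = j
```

Let's trace through this code step by step.

Initialize: table = {}
Initialize: lst = [4, 4, 2, 4, 5, 6, 1]
Entering loop: for j, elem in enumerate(lst):

After execution: table = {4: 0, 2: 2, 5: 4, 6: 5, 1: 6}
{4: 0, 2: 2, 5: 4, 6: 5, 1: 6}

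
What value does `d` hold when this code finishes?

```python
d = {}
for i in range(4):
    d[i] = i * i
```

Let's trace through this code step by step.

Initialize: d = {}
Entering loop: for i in range(4):

After execution: d = {0: 0, 1: 1, 2: 4, 3: 9}
{0: 0, 1: 1, 2: 4, 3: 9}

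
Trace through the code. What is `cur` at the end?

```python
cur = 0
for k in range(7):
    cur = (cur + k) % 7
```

Let's trace through this code step by step.

Initialize: cur = 0
Entering loop: for k in range(7):

After execution: cur = 0
0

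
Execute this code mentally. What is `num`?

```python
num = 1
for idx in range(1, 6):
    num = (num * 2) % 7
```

Let's trace through this code step by step.

Initialize: num = 1
Entering loop: for idx in range(1, 6):

After execution: num = 4
4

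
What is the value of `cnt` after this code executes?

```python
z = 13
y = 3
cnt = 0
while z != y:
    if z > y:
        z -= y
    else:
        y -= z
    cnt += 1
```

Let's trace through this code step by step.

Initialize: z = 13
Initialize: y = 3
Initialize: cnt = 0
Entering loop: while z != y:

After execution: cnt = 6
6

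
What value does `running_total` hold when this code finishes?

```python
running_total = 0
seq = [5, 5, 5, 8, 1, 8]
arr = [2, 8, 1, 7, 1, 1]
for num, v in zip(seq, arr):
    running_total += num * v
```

Let's trace through this code step by step.

Initialize: running_total = 0
Initialize: seq = [5, 5, 5, 8, 1, 8]
Initialize: arr = [2, 8, 1, 7, 1, 1]
Entering loop: for num, v in zip(seq, arr):

After execution: running_total = 120
120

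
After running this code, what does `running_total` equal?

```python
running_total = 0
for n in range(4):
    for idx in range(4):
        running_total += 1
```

Let's trace through this code step by step.

Initialize: running_total = 0
Entering loop: for n in range(4):

After execution: running_total = 16
16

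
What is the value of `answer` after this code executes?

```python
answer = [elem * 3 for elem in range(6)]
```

Let's trace through this code step by step.

Initialize: answer = [elem * 3 for elem in range(6)]

After execution: answer = [0, 3, 6, 9, 12, 15]
[0, 3, 6, 9, 12, 15]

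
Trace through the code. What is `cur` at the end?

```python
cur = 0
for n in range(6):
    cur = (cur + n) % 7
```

Let's trace through this code step by step.

Initialize: cur = 0
Entering loop: for n in range(6):

After execution: cur = 1
1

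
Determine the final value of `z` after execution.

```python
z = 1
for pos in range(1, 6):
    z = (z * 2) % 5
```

Let's trace through this code step by step.

Initialize: z = 1
Entering loop: for pos in range(1, 6):

After execution: z = 2
2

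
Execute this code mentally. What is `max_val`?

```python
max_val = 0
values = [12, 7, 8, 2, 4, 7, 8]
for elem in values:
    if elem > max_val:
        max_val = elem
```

Let's trace through this code step by step.

Initialize: max_val = 0
Initialize: values = [12, 7, 8, 2, 4, 7, 8]
Entering loop: for elem in values:

After execution: max_val = 12
12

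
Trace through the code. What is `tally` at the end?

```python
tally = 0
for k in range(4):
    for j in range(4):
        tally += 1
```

Let's trace through this code step by step.

Initialize: tally = 0
Entering loop: for k in range(4):

After execution: tally = 16
16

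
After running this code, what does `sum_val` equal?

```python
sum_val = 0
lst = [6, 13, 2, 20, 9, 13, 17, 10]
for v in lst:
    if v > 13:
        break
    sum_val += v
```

Let's trace through this code step by step.

Initialize: sum_val = 0
Initialize: lst = [6, 13, 2, 20, 9, 13, 17, 10]
Entering loop: for v in lst:

After execution: sum_val = 21
21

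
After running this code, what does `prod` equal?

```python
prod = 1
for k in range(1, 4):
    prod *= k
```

Let's trace through this code step by step.

Initialize: prod = 1
Entering loop: for k in range(1, 4):

After execution: prod = 6
6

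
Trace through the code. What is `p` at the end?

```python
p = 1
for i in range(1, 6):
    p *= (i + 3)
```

Let's trace through this code step by step.

Initialize: p = 1
Entering loop: for i in range(1, 6):

After execution: p = 6720
6720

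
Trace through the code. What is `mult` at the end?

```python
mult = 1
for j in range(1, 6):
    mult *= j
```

Let's trace through this code step by step.

Initialize: mult = 1
Entering loop: for j in range(1, 6):

After execution: mult = 120
120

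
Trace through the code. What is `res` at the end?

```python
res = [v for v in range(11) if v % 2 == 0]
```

Let's trace through this code step by step.

Initialize: res = [v for v in range(11) if v % 2 == 0]

After execution: res = [0, 2, 4, 6, 8, 10]
[0, 2, 4, 6, 8, 10]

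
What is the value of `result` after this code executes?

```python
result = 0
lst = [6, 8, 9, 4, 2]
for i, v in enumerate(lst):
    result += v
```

Let's trace through this code step by step.

Initialize: result = 0
Initialize: lst = [6, 8, 9, 4, 2]
Entering loop: for i, v in enumerate(lst):

After execution: result = 29
29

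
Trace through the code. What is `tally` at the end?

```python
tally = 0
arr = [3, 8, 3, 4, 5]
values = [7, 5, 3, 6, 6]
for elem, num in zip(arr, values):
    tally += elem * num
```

Let's trace through this code step by step.

Initialize: tally = 0
Initialize: arr = [3, 8, 3, 4, 5]
Initialize: values = [7, 5, 3, 6, 6]
Entering loop: for elem, num in zip(arr, values):

After execution: tally = 124
124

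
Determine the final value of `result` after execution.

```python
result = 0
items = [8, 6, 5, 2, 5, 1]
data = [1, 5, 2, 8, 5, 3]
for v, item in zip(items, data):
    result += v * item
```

Let's trace through this code step by step.

Initialize: result = 0
Initialize: items = [8, 6, 5, 2, 5, 1]
Initialize: data = [1, 5, 2, 8, 5, 3]
Entering loop: for v, item in zip(items, data):

After execution: result = 92
92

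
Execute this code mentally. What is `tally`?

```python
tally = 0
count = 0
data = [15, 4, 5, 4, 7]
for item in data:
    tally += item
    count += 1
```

Let's trace through this code step by step.

Initialize: tally = 0
Initialize: count = 0
Initialize: data = [15, 4, 5, 4, 7]
Entering loop: for item in data:

After execution: tally = 35
35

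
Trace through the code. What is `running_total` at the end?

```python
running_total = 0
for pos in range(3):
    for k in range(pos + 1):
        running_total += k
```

Let's trace through this code step by step.

Initialize: running_total = 0
Entering loop: for pos in range(3):

After execution: running_total = 4
4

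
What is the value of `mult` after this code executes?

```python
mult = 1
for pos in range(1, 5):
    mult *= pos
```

Let's trace through this code step by step.

Initialize: mult = 1
Entering loop: for pos in range(1, 5):

After execution: mult = 24
24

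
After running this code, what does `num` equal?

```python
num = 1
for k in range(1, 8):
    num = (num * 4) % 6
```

Let's trace through this code step by step.

Initialize: num = 1
Entering loop: for k in range(1, 8):

After execution: num = 4
4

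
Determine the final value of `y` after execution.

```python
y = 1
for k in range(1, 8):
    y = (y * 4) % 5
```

Let's trace through this code step by step.

Initialize: y = 1
Entering loop: for k in range(1, 8):

After execution: y = 4
4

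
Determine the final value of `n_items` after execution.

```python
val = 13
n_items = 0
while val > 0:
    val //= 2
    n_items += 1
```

Let's trace through this code step by step.

Initialize: val = 13
Initialize: n_items = 0
Entering loop: while val > 0:

After execution: n_items = 4
4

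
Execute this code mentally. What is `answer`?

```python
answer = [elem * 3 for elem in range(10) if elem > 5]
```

Let's trace through this code step by step.

Initialize: answer = [elem * 3 for elem in range(10) if elem > 5]

After execution: answer = [18, 21, 24, 27]
[18, 21, 24, 27]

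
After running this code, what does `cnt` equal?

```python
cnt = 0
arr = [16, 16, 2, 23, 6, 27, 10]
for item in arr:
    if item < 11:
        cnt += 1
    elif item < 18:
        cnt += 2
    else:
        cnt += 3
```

Let's trace through this code step by step.

Initialize: cnt = 0
Initialize: arr = [16, 16, 2, 23, 6, 27, 10]
Entering loop: for item in arr:

After execution: cnt = 13
13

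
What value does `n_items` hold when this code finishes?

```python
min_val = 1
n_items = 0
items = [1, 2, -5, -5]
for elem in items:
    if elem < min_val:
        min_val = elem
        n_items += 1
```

Let's trace through this code step by step.

Initialize: min_val = 1
Initialize: n_items = 0
Initialize: items = [1, 2, -5, -5]
Entering loop: for elem in items:

After execution: n_items = 1
1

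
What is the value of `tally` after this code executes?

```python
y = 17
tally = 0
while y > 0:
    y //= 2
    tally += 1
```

Let's trace through this code step by step.

Initialize: y = 17
Initialize: tally = 0
Entering loop: while y > 0:

After execution: tally = 5
5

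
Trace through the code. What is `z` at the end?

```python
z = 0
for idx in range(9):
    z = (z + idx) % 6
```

Let's trace through this code step by step.

Initialize: z = 0
Entering loop: for idx in range(9):

After execution: z = 0
0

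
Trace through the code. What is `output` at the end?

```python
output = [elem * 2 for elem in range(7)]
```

Let's trace through this code step by step.

Initialize: output = [elem * 2 for elem in range(7)]

After execution: output = [0, 2, 4, 6, 8, 10, 12]
[0, 2, 4, 6, 8, 10, 12]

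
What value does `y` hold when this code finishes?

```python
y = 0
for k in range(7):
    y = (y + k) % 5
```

Let's trace through this code step by step.

Initialize: y = 0
Entering loop: for k in range(7):

After execution: y = 1
1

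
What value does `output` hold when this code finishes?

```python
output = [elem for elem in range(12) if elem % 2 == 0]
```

Let's trace through this code step by step.

Initialize: output = [elem for elem in range(12) if elem % 2 == 0]

After execution: output = [0, 2, 4, 6, 8, 10]
[0, 2, 4, 6, 8, 10]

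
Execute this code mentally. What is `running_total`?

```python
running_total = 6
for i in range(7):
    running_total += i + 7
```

Let's trace through this code step by step.

Initialize: running_total = 6
Entering loop: for i in range(7):

After execution: running_total = 76
76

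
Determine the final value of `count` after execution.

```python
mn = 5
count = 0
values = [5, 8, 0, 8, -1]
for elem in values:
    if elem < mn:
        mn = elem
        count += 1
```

Let's trace through this code step by step.

Initialize: mn = 5
Initialize: count = 0
Initialize: values = [5, 8, 0, 8, -1]
Entering loop: for elem in values:

After execution: count = 2
2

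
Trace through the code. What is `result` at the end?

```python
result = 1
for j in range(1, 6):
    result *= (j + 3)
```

Let's trace through this code step by step.

Initialize: result = 1
Entering loop: for j in range(1, 6):

After execution: result = 6720
6720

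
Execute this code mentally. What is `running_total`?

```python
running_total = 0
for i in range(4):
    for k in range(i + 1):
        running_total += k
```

Let's trace through this code step by step.

Initialize: running_total = 0
Entering loop: for i in range(4):

After execution: running_total = 10
10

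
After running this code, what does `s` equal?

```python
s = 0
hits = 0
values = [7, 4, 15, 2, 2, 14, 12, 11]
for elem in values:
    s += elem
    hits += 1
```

Let's trace through this code step by step.

Initialize: s = 0
Initialize: hits = 0
Initialize: values = [7, 4, 15, 2, 2, 14, 12, 11]
Entering loop: for elem in values:

After execution: s = 67
67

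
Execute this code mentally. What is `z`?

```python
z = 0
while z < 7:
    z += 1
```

Let's trace through this code step by step.

Initialize: z = 0
Entering loop: while z < 7:

After execution: z = 7
7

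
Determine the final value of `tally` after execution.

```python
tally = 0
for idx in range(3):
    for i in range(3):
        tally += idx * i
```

Let's trace through this code step by step.

Initialize: tally = 0
Entering loop: for idx in range(3):

After execution: tally = 9
9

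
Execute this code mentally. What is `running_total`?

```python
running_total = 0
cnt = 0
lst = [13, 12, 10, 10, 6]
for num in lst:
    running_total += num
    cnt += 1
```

Let's trace through this code step by step.

Initialize: running_total = 0
Initialize: cnt = 0
Initialize: lst = [13, 12, 10, 10, 6]
Entering loop: for num in lst:

After execution: running_total = 51
51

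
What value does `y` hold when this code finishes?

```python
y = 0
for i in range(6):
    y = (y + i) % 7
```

Let's trace through this code step by step.

Initialize: y = 0
Entering loop: for i in range(6):

After execution: y = 1
1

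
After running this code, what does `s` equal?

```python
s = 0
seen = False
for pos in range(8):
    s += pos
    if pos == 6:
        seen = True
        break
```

Let's trace through this code step by step.

Initialize: s = 0
Initialize: seen = False
Entering loop: for pos in range(8):

After execution: s = 21
21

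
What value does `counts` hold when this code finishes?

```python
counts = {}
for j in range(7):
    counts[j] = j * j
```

Let's trace through this code step by step.

Initialize: counts = {}
Entering loop: for j in range(7):

After execution: counts = {0: 0, 1: 1, 2: 4, 3: 9, 4: 16, 5: 25, 6: 36}
{0: 0, 1: 1, 2: 4, 3: 9, 4: 16, 5: 25, 6: 36}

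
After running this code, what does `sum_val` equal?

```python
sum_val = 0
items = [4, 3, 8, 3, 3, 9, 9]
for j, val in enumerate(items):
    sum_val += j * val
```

Let's trace through this code step by step.

Initialize: sum_val = 0
Initialize: items = [4, 3, 8, 3, 3, 9, 9]
Entering loop: for j, val in enumerate(items):

After execution: sum_val = 139
139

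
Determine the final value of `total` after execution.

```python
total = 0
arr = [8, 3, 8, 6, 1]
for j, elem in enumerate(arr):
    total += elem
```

Let's trace through this code step by step.

Initialize: total = 0
Initialize: arr = [8, 3, 8, 6, 1]
Entering loop: for j, elem in enumerate(arr):

After execution: total = 26
26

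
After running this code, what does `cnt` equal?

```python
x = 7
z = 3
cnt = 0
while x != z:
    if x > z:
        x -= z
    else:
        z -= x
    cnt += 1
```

Let's trace through this code step by step.

Initialize: x = 7
Initialize: z = 3
Initialize: cnt = 0
Entering loop: while x != z:

After execution: cnt = 4
4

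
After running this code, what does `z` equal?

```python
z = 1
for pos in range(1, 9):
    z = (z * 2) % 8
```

Let's trace through this code step by step.

Initialize: z = 1
Entering loop: for pos in range(1, 9):

After execution: z = 0
0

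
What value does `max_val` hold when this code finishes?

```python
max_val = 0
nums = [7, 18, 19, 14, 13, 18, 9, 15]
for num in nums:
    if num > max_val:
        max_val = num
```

Let's trace through this code step by step.

Initialize: max_val = 0
Initialize: nums = [7, 18, 19, 14, 13, 18, 9, 15]
Entering loop: for num in nums:

After execution: max_val = 19
19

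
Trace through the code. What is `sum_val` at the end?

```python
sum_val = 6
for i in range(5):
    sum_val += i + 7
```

Let's trace through this code step by step.

Initialize: sum_val = 6
Entering loop: for i in range(5):

After execution: sum_val = 51
51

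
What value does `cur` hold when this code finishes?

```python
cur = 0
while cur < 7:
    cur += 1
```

Let's trace through this code step by step.

Initialize: cur = 0
Entering loop: while cur < 7:

After execution: cur = 7
7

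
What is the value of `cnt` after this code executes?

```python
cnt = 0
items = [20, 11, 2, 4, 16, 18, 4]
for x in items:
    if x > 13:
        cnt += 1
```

Let's trace through this code step by step.

Initialize: cnt = 0
Initialize: items = [20, 11, 2, 4, 16, 18, 4]
Entering loop: for x in items:

After execution: cnt = 3
3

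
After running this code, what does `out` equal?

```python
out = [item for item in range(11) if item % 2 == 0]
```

Let's trace through this code step by step.

Initialize: out = [item for item in range(11) if item % 2 == 0]

After execution: out = [0, 2, 4, 6, 8, 10]
[0, 2, 4, 6, 8, 10]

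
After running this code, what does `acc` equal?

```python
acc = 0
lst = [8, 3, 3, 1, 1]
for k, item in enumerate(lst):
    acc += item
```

Let's trace through this code step by step.

Initialize: acc = 0
Initialize: lst = [8, 3, 3, 1, 1]
Entering loop: for k, item in enumerate(lst):

After execution: acc = 16
16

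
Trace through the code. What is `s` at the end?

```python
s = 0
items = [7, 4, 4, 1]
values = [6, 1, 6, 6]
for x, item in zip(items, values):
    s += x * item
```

Let's trace through this code step by step.

Initialize: s = 0
Initialize: items = [7, 4, 4, 1]
Initialize: values = [6, 1, 6, 6]
Entering loop: for x, item in zip(items, values):

After execution: s = 76
76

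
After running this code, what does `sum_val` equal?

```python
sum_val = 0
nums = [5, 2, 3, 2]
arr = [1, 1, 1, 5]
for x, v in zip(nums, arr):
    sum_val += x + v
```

Let's trace through this code step by step.

Initialize: sum_val = 0
Initialize: nums = [5, 2, 3, 2]
Initialize: arr = [1, 1, 1, 5]
Entering loop: for x, v in zip(nums, arr):

After execution: sum_val = 20
20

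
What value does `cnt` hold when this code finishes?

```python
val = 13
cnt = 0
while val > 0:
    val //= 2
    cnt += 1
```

Let's trace through this code step by step.

Initialize: val = 13
Initialize: cnt = 0
Entering loop: while val > 0:

After execution: cnt = 4
4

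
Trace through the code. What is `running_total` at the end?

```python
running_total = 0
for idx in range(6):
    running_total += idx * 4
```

Let's trace through this code step by step.

Initialize: running_total = 0
Entering loop: for idx in range(6):

After execution: running_total = 60
60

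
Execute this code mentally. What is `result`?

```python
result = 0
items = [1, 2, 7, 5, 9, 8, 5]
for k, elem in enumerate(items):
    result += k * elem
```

Let's trace through this code step by step.

Initialize: result = 0
Initialize: items = [1, 2, 7, 5, 9, 8, 5]
Entering loop: for k, elem in enumerate(items):

After execution: result = 137
137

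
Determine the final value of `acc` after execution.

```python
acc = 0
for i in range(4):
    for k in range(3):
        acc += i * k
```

Let's trace through this code step by step.

Initialize: acc = 0
Entering loop: for i in range(4):

After execution: acc = 18
18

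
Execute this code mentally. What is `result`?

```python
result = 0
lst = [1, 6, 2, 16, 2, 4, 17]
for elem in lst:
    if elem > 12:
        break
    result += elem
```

Let's trace through this code step by step.

Initialize: result = 0
Initialize: lst = [1, 6, 2, 16, 2, 4, 17]
Entering loop: for elem in lst:

After execution: result = 9
9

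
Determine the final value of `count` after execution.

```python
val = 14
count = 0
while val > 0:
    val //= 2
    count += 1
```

Let's trace through this code step by step.

Initialize: val = 14
Initialize: count = 0
Entering loop: while val > 0:

After execution: count = 4
4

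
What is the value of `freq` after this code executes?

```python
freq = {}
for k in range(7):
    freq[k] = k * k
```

Let's trace through this code step by step.

Initialize: freq = {}
Entering loop: for k in range(7):

After execution: freq = {0: 0, 1: 1, 2: 4, 3: 9, 4: 16, 5: 25, 6: 36}
{0: 0, 1: 1, 2: 4, 3: 9, 4: 16, 5: 25, 6: 36}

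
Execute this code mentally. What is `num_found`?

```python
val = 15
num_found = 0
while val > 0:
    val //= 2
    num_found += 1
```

Let's trace through this code step by step.

Initialize: val = 15
Initialize: num_found = 0
Entering loop: while val > 0:

After execution: num_found = 4
4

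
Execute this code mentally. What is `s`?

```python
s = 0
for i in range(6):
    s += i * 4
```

Let's trace through this code step by step.

Initialize: s = 0
Entering loop: for i in range(6):

After execution: s = 60
60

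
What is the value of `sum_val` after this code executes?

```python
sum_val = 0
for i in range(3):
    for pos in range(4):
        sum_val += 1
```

Let's trace through this code step by step.

Initialize: sum_val = 0
Entering loop: for i in range(3):

After execution: sum_val = 12
12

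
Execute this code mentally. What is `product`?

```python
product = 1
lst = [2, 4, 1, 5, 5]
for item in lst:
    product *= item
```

Let's trace through this code step by step.

Initialize: product = 1
Initialize: lst = [2, 4, 1, 5, 5]
Entering loop: for item in lst:

After execution: product = 200
200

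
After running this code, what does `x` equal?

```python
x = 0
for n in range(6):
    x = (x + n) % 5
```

Let's trace through this code step by step.

Initialize: x = 0
Entering loop: for n in range(6):

After execution: x = 0
0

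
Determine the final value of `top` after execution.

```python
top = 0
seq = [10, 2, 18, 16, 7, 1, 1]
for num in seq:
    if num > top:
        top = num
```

Let's trace through this code step by step.

Initialize: top = 0
Initialize: seq = [10, 2, 18, 16, 7, 1, 1]
Entering loop: for num in seq:

After execution: top = 18
18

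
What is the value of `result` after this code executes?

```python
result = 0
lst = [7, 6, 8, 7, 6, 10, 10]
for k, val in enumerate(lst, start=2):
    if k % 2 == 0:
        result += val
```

Let's trace through this code step by step.

Initialize: result = 0
Initialize: lst = [7, 6, 8, 7, 6, 10, 10]
Entering loop: for k, val in enumerate(lst, start=2):

After execution: result = 31
31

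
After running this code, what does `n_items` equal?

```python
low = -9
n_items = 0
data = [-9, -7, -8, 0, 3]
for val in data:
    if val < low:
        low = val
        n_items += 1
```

Let's trace through this code step by step.

Initialize: low = -9
Initialize: n_items = 0
Initialize: data = [-9, -7, -8, 0, 3]
Entering loop: for val in data:

After execution: n_items = 0
0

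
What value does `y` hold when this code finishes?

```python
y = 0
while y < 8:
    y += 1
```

Let's trace through this code step by step.

Initialize: y = 0
Entering loop: while y < 8:

After execution: y = 8
8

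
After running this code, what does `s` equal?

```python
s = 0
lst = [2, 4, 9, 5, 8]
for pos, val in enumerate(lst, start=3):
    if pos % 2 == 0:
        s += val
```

Let's trace through this code step by step.

Initialize: s = 0
Initialize: lst = [2, 4, 9, 5, 8]
Entering loop: for pos, val in enumerate(lst, start=3):

After execution: s = 9
9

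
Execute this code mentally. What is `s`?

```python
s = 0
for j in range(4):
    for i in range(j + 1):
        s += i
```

Let's trace through this code step by step.

Initialize: s = 0
Entering loop: for j in range(4):

After execution: s = 10
10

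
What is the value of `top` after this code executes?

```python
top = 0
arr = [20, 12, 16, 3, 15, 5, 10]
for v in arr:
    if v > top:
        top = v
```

Let's trace through this code step by step.

Initialize: top = 0
Initialize: arr = [20, 12, 16, 3, 15, 5, 10]
Entering loop: for v in arr:

After execution: top = 20
20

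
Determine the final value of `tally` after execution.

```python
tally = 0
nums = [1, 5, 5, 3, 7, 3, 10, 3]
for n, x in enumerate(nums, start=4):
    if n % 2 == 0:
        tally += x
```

Let's trace through this code step by step.

Initialize: tally = 0
Initialize: nums = [1, 5, 5, 3, 7, 3, 10, 3]
Entering loop: for n, x in enumerate(nums, start=4):

After execution: tally = 23
23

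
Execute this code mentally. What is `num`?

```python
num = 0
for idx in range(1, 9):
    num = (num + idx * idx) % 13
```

Let's trace through this code step by step.

Initialize: num = 0
Entering loop: for idx in range(1, 9):

After execution: num = 9
9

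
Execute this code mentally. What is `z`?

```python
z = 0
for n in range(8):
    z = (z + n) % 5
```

Let's trace through this code step by step.

Initialize: z = 0
Entering loop: for n in range(8):

After execution: z = 3
3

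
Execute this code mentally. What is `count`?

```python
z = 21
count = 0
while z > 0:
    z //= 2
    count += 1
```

Let's trace through this code step by step.

Initialize: z = 21
Initialize: count = 0
Entering loop: while z > 0:

After execution: count = 5
5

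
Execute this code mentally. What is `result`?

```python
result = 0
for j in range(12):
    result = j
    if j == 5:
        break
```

Let's trace through this code step by step.

Initialize: result = 0
Entering loop: for j in range(12):

After execution: result = 5
5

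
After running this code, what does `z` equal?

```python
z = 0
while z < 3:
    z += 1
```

Let's trace through this code step by step.

Initialize: z = 0
Entering loop: while z < 3:

After execution: z = 3
3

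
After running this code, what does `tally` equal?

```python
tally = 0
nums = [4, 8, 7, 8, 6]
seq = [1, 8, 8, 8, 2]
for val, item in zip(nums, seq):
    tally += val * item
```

Let's trace through this code step by step.

Initialize: tally = 0
Initialize: nums = [4, 8, 7, 8, 6]
Initialize: seq = [1, 8, 8, 8, 2]
Entering loop: for val, item in zip(nums, seq):

After execution: tally = 200
200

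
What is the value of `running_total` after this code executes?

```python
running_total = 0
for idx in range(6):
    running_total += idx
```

Let's trace through this code step by step.

Initialize: running_total = 0
Entering loop: for idx in range(6):

After execution: running_total = 15
15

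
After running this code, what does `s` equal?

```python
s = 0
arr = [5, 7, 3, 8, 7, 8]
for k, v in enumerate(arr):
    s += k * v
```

Let's trace through this code step by step.

Initialize: s = 0
Initialize: arr = [5, 7, 3, 8, 7, 8]
Entering loop: for k, v in enumerate(arr):

After execution: s = 105
105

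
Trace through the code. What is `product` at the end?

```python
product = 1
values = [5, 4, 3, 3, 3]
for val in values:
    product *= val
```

Let's trace through this code step by step.

Initialize: product = 1
Initialize: values = [5, 4, 3, 3, 3]
Entering loop: for val in values:

After execution: product = 540
540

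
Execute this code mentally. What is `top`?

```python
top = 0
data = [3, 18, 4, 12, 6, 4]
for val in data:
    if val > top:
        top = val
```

Let's trace through this code step by step.

Initialize: top = 0
Initialize: data = [3, 18, 4, 12, 6, 4]
Entering loop: for val in data:

After execution: top = 18
18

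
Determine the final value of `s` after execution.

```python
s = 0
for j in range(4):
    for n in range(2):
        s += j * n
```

Let's trace through this code step by step.

Initialize: s = 0
Entering loop: for j in range(4):

After execution: s = 6
6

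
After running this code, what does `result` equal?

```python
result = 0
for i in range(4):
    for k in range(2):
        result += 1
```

Let's trace through this code step by step.

Initialize: result = 0
Entering loop: for i in range(4):

After execution: result = 8
8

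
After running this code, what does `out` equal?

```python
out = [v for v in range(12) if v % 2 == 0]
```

Let's trace through this code step by step.

Initialize: out = [v for v in range(12) if v % 2 == 0]

After execution: out = [0, 2, 4, 6, 8, 10]
[0, 2, 4, 6, 8, 10]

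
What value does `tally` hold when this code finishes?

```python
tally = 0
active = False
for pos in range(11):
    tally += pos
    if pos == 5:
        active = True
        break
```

Let's trace through this code step by step.

Initialize: tally = 0
Initialize: active = False
Entering loop: for pos in range(11):

After execution: tally = 15
15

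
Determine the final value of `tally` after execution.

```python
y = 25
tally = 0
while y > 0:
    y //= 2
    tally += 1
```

Let's trace through this code step by step.

Initialize: y = 25
Initialize: tally = 0
Entering loop: while y > 0:

After execution: tally = 5
5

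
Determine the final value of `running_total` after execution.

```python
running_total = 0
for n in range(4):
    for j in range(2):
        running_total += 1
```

Let's trace through this code step by step.

Initialize: running_total = 0
Entering loop: for n in range(4):

After execution: running_total = 8
8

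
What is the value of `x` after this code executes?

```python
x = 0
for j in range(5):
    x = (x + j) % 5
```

Let's trace through this code step by step.

Initialize: x = 0
Entering loop: for j in range(5):

After execution: x = 0
0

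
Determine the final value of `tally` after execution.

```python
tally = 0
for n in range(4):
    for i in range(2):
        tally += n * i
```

Let's trace through this code step by step.

Initialize: tally = 0
Entering loop: for n in range(4):

After execution: tally = 6
6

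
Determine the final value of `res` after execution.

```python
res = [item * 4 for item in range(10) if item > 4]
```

Let's trace through this code step by step.

Initialize: res = [item * 4 for item in range(10) if item > 4]

After execution: res = [20, 24, 28, 32, 36]
[20, 24, 28, 32, 36]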